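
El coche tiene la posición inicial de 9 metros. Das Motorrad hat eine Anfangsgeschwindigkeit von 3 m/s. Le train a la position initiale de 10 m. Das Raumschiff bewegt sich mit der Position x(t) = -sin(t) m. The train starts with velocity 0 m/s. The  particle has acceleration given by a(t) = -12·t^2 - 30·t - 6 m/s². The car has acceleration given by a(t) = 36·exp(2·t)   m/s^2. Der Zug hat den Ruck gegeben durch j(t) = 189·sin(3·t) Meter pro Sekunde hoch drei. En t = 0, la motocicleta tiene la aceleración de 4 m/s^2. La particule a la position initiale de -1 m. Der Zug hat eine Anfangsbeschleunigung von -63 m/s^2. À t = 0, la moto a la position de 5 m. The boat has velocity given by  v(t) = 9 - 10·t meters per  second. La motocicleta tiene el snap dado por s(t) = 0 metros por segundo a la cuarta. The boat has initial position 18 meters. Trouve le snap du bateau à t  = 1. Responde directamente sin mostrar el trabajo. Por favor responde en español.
s(1) = 0.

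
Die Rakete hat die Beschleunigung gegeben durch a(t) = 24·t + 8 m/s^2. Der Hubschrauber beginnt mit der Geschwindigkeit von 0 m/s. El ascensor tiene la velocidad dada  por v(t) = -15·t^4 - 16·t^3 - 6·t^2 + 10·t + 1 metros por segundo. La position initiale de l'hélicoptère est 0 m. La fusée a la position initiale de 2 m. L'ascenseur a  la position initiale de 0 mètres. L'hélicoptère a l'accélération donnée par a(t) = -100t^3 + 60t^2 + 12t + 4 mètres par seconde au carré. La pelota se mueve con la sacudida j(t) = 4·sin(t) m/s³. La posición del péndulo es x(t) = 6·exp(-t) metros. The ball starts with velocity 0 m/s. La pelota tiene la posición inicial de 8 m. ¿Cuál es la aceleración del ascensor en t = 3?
Debemos derivar nuestra ecuación de la velocidad v(t) = -15·t^4 - 16·t^3 - 6·t^2 + 10·t + 1 1 vez. Tomando d/dt de v(t), encontramos a(t) = -60·t^3 - 48·t^2 - 12·t + 10. Usando a(t) = -60·t^3 - 48·t^2 - 12·t + 10 y sustituyendo t = 3, encontramos a = -2078.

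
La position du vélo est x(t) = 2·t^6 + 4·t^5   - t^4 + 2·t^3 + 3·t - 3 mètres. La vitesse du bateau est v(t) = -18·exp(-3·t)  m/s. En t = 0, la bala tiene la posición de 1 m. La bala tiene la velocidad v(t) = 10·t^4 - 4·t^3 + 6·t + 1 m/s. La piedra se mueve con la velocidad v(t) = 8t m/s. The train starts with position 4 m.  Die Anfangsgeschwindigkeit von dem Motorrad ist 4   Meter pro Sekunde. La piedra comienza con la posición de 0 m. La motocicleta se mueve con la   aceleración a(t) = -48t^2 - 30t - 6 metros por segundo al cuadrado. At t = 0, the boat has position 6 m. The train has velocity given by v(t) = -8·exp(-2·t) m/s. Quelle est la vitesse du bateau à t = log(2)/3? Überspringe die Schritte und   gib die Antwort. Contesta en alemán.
Die Geschwindigkeit bei t = log(2)/3 ist v = -9.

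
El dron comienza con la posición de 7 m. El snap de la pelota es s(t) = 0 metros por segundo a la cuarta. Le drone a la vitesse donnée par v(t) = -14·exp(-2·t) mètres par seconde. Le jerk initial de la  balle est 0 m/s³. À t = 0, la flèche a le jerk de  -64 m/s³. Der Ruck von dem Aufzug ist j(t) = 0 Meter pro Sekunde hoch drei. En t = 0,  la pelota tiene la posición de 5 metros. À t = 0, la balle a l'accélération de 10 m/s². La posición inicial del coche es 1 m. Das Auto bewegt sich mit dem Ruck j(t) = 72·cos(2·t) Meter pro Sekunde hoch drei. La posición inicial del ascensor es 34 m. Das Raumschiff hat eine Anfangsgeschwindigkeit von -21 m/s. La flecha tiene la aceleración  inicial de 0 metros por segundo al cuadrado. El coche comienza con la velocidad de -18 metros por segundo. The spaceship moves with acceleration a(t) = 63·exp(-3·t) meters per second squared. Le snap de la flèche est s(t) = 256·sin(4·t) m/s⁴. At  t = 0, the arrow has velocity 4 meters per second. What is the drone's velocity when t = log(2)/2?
We have velocity v(t) = -14·exp(-2·t). Substituting t = log(2)/2: v(log(2)/2) = -7.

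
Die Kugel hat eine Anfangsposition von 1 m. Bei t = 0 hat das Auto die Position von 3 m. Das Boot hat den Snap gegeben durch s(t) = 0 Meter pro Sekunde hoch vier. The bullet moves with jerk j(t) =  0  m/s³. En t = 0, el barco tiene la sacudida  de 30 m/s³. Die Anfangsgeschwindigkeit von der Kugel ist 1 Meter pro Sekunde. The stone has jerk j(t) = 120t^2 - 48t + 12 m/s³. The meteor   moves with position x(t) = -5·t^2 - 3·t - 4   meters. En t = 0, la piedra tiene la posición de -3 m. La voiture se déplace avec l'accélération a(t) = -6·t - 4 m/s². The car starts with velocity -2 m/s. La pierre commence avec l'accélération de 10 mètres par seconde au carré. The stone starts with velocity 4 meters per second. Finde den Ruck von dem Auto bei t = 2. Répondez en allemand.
Um dies zu lösen, müssen wir 1 Ableitung unserer Gleichung für die Beschleunigung a(t) = -6·t - 4 nehmen. Die Ableitung von der Beschleunigung ergibt den Ruck: j(t) = -6. Aus der Gleichung für den Ruck j(t) = -6, setzen wir t = 2 ein und erhalten j = -6.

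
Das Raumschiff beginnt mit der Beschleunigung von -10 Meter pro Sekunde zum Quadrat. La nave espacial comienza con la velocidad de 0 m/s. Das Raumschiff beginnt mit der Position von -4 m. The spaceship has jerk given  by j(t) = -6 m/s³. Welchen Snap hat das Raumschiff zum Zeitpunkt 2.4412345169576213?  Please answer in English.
We must differentiate our jerk equation j(t) = -6 1 time. Taking d/dt of j(t), we find s(t) = 0. We have snap s(t) = 0. Substituting t = 2.4412345169576213: s(2.4412345169576213) = 0.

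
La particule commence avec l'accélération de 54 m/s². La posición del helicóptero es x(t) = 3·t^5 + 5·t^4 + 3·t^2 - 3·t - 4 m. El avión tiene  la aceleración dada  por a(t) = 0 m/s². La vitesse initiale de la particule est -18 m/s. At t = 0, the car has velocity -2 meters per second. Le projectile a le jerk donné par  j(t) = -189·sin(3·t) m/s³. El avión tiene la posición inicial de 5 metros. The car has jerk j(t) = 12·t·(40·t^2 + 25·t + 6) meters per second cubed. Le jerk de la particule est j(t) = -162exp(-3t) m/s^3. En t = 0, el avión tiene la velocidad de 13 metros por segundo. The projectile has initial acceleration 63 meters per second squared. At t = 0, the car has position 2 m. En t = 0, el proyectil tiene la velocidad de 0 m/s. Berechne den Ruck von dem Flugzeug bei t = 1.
Um dies zu lösen, müssen wir 1 Ableitung unserer Gleichung für die Beschleunigung a(t) = 0 nehmen. Durch Ableiten von der Beschleunigung erhalten wir den Ruck: j(t) = 0. Wir haben den Ruck j(t) = 0. Durch Einsetzen von t = 1: j(1) = 0.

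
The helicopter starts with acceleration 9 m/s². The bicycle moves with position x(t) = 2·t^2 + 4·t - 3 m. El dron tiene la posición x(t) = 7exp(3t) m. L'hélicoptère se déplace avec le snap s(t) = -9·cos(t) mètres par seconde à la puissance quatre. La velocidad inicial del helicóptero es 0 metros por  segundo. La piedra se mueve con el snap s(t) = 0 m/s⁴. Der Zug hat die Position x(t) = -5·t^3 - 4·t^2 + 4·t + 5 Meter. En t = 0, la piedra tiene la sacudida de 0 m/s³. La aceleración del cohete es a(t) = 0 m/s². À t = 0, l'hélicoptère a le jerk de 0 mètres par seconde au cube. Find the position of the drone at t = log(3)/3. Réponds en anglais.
Using x(t) = 7·exp(3·t) and substituting t = log(3)/3, we find x = 21.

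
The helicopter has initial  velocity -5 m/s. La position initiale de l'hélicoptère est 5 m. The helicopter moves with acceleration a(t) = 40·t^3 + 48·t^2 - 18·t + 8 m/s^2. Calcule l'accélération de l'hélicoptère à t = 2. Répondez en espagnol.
De la ecuación de la aceleración a(t) = 40·t^3 + 48·t^2 - 18·t + 8, sustituimos t = 2 para obtener a = 484.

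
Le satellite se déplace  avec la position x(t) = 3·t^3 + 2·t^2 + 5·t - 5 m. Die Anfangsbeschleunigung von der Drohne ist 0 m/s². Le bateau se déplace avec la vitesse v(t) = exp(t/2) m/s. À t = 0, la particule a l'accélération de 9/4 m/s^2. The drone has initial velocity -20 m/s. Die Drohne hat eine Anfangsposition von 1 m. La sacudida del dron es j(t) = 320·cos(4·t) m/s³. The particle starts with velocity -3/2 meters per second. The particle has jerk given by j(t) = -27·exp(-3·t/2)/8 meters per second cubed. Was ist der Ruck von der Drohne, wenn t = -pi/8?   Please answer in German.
Wir haben den Ruck j(t) = 320·cos(4·t). Durch Einsetzen von t = -pi/8: j(-pi/8) = 0.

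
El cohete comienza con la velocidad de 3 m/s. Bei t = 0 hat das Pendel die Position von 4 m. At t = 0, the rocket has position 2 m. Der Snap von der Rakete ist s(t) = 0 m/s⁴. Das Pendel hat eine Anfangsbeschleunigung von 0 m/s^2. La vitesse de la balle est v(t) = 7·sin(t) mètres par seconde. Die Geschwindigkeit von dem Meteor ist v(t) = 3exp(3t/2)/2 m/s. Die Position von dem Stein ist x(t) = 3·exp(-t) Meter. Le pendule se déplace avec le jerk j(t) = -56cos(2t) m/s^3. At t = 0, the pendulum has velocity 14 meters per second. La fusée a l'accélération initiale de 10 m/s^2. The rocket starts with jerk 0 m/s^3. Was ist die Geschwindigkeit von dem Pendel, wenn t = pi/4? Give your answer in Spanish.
Para resolver esto, necesitamos tomar 2 integrales de nuestra ecuación de la sacudida j(t) = -56·cos(2·t). Tomando ∫j(t)dt y aplicando a(0) = 0, encontramos a(t) = -28·sin(2·t). Tomando ∫a(t)dt y aplicando v(0) = 14, encontramos v(t) = 14·cos(2·t). Usando v(t) = 14·cos(2·t) y sustituyendo t = pi/4, encontramos v = 0.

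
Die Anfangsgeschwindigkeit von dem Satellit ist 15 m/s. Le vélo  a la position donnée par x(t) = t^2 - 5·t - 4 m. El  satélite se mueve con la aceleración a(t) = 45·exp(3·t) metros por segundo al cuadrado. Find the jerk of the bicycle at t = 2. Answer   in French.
Pour résoudre ceci, nous devons prendre 3 dérivées de notre équation de la position x(t) = t^2 - 5·t - 4. En dérivant la position, nous obtenons la vitesse: v(t) = 2·t - 5. En dérivant la vitesse, nous obtenons l'accélération: a(t) = 2. En dérivant l'accélération, nous obtenons le jerk: j(t) = 0. Nous avons le jerk j(t) = 0. En substituant t = 2: j(2) = 0.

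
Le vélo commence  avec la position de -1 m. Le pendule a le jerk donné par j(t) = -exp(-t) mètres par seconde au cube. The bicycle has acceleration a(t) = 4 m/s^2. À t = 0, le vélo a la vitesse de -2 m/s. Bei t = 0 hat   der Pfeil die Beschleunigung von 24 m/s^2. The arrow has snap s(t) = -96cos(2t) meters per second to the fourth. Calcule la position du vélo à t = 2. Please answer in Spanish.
Necesitamos integrar nuestra ecuación de la aceleración a(t) = 4 2 veces. Tomando ∫a(t)dt y aplicando v(0) = -2, encontramos v(t) = 4·t - 2. Tomando ∫v(t)dt y aplicando x(0) = -1, encontramos x(t) = 2·t^2 - 2·t - 1. Usando x(t) = 2·t^2 - 2·t - 1 y sustituyendo t = 2, encontramos x = 3.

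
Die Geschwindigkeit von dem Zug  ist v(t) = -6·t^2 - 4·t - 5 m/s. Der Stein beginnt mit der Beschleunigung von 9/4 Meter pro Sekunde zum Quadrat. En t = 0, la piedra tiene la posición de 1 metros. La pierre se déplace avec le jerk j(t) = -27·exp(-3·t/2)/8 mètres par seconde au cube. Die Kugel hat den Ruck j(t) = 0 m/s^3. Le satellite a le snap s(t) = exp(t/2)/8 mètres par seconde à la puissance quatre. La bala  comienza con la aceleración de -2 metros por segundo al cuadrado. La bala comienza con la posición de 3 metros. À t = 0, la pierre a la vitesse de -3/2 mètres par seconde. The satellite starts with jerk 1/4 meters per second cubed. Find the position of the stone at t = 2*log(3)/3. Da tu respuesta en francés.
Nous devons trouver la primitive de notre équation du jerk j(t) = -27·exp(-3·t/2)/8 3 fois. La primitive du jerk, avec a(0) = 9/4, donne l'accélération: a(t) = 9·exp(-3·t/2)/4. En intégrant l'accélération et en utilisant la condition initiale v(0) = -3/2, nous obtenons v(t) = -3·exp(-3·t/2)/2. La primitive de la vitesse est la position. En utilisant x(0) = 1, nous obtenons x(t) = exp(-3·t/2). De l'équation de la position x(t) = exp(-3·t/2), nous substituons t = 2*log(3)/3 pour obtenir x = 1/3.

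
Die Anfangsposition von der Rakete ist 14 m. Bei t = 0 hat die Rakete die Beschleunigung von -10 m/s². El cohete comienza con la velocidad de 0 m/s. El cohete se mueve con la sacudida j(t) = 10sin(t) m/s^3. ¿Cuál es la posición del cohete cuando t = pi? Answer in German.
Wir müssen das Integral unserer Gleichung für den Ruck j(t) = 10·sin(t) 3-mal finden. Mit ∫j(t)dt und Anwendung von a(0) = -10, finden wir a(t) = -10·cos(t). Durch Integration von der Beschleunigung und Verwendung der Anfangsbedingung v(0) = 0, erhalten wir v(t) = -10·sin(t). Mit ∫v(t)dt und Anwendung von x(0) = 14, finden wir x(t) = 10·cos(t) + 4. Aus der Gleichung für die Position x(t) = 10·cos(t) + 4, setzen wir t = pi ein und erhalten x = -6.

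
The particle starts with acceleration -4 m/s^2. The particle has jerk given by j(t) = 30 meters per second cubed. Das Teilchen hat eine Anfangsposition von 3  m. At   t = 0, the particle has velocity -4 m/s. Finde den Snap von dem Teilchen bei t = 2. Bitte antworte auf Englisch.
To solve this, we need to take 1 derivative of our jerk equation j(t) = 30. Differentiating jerk, we get snap: s(t) = 0. We have snap s(t) = 0. Substituting t = 2: s(2) = 0.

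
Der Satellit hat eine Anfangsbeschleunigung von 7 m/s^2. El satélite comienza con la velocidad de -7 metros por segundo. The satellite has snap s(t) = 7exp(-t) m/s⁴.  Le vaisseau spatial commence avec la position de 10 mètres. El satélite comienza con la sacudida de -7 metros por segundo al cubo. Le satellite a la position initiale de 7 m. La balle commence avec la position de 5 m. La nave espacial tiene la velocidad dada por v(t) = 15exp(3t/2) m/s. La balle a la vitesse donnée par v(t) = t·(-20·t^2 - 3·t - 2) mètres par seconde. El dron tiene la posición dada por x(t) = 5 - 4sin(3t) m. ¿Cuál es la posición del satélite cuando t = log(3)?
Para resolver esto, necesitamos tomar 4 antiderivadas de nuestra ecuación del snap s(t) = 7·exp(-t). Integrando el snap y usando la condición inicial j(0) = -7, obtenemos j(t) = -7·exp(-t). Integrando la sacudida y usando la condición inicial a(0) = 7, obtenemos a(t) = 7·exp(-t). La antiderivada de la aceleración es la velocidad. Usando v(0) = -7, obtenemos v(t) = -7·exp(-t). Integrando la velocidad y usando la condición inicial x(0) = 7, obtenemos x(t) = 7·exp(-t). Tenemos la posición x(t) = 7·exp(-t). Sustituyendo t = log(3): x(log(3)) = 7/3.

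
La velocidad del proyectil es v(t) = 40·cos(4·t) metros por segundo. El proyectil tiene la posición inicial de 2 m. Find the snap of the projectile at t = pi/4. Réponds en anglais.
To solve this, we need to take 3 derivatives of our velocity equation v(t) = 40·cos(4·t). Taking d/dt of v(t), we find a(t) = -160·sin(4·t). The derivative of acceleration gives jerk: j(t) = -640·cos(4·t). Taking d/dt of j(t), we find s(t) = 2560·sin(4·t). We have snap s(t) = 2560·sin(4·t). Substituting t = pi/4: s(pi/4) = 0.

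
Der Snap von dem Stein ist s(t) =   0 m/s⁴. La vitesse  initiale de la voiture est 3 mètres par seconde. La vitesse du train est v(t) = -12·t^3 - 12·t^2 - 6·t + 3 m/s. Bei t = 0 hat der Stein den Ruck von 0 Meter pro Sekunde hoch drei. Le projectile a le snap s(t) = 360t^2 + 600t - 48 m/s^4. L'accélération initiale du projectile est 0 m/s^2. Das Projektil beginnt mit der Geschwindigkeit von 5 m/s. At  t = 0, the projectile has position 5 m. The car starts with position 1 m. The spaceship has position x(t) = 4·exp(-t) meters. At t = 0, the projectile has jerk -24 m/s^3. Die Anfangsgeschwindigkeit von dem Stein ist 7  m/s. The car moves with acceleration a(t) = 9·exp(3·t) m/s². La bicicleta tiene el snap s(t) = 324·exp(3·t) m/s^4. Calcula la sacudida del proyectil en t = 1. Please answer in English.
We must find the antiderivative of our snap equation s(t) = 360·t^2 + 600·t - 48 1 time. Taking ∫s(t)dt and applying j(0) = -24, we find j(t) = 120·t^3 + 300·t^2 - 48·t - 24. We have jerk j(t) = 120·t^3 + 300·t^2 - 48·t - 24. Substituting t = 1: j(1) = 348.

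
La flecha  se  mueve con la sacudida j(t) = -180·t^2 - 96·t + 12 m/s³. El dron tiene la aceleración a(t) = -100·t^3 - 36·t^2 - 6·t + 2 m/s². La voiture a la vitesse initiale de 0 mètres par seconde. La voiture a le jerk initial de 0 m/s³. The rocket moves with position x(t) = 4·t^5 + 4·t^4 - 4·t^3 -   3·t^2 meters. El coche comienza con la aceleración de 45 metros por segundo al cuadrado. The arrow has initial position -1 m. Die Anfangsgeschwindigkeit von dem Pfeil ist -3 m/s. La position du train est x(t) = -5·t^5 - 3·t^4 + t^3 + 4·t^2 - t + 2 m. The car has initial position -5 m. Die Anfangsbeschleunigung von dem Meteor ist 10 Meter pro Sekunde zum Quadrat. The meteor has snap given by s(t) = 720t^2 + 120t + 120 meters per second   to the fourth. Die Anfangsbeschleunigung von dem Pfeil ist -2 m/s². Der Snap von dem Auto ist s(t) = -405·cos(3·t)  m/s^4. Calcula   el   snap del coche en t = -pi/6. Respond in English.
From the given snap equation s(t) = -405·cos(3·t), we substitute t = -pi/6 to get s = 0.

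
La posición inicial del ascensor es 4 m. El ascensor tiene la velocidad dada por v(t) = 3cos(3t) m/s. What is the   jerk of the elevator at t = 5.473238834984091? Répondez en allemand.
Ausgehend von der Geschwindigkeit v(t) = 3·cos(3·t), nehmen wir 2 Ableitungen. Mit d/dt von v(t) finden wir a(t) = -9·sin(3·t). Mit d/dt von a(t) finden wir j(t) = -27·cos(3·t). Wir haben den Ruck j(t) = -27·cos(3·t). Durch Einsetzen von t = 5.473238834984091: j(5.473238834984091) = 20.4448830825795.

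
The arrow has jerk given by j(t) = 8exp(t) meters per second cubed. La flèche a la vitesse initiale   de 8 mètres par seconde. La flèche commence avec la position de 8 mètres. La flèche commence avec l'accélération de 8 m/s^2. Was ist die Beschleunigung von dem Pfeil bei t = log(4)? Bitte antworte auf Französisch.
En partant du jerk j(t) = 8·exp(t), nous prenons 1 intégrale. La primitive du jerk, avec a(0) = 8, donne l'accélération: a(t) = 8·exp(t). Nous avons l'accélération a(t) = 8·exp(t). En substituant t = log(4): a(log(4)) = 32.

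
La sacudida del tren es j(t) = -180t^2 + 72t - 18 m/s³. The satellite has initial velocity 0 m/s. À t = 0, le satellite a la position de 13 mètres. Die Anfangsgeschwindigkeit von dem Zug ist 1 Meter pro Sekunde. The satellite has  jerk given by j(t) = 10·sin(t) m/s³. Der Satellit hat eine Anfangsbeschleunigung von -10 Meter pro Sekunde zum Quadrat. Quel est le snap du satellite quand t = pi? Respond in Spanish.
Partiendo de la sacudida j(t) = 10·sin(t), tomamos 1 derivada. Derivando la sacudida, obtenemos el snap: s(t) = 10·cos(t). Tenemos el snap s(t) = 10·cos(t). Sustituyendo t = pi: s(pi) = -10.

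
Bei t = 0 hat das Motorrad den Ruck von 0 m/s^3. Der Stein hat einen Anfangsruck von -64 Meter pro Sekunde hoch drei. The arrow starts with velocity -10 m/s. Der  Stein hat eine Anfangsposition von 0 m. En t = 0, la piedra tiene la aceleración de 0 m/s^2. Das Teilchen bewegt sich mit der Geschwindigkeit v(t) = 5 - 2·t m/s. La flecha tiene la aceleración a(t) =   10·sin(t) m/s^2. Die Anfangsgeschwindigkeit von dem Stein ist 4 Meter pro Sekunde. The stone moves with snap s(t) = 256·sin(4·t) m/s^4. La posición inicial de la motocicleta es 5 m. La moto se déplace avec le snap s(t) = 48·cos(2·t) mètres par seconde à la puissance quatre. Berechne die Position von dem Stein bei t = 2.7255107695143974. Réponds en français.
Pour résoudre ceci, nous devons prendre 4 intégrales de notre équation du snap s(t) = 256·sin(4·t). En prenant ∫s(t)dt et en appliquant j(0) = -64, nous trouvons j(t) = -64·cos(4·t). En prenant ∫j(t)dt et en appliquant a(0) = 0, nous trouvons a(t) = -16·sin(4·t). En intégrant l'accélération et en utilisant la condition initiale v(0) = 4, nous obtenons v(t) = 4·cos(4·t). L'intégrale de la vitesse, avec x(0) = 0, donne la position: x(t) = sin(4·t). En utilisant x(t) = sin(4·t) et en substituant t = 2.7255107695143974, nous trouvons x = -0.995629144203950.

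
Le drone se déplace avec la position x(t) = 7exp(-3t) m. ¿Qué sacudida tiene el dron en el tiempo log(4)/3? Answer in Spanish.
Debemos derivar nuestra ecuación de la posición x(t) = 7·exp(-3·t) 3 veces. Derivando la posición, obtenemos la velocidad: v(t) = -21·exp(-3·t). Derivando la velocidad, obtenemos la aceleración: a(t) = 63·exp(-3·t). Tomando d/dt de a(t), encontramos j(t) = -189·exp(-3·t). Usando j(t) = -189·exp(-3·t) y sustituyendo t = log(4)/3, encontramos j = -189/4.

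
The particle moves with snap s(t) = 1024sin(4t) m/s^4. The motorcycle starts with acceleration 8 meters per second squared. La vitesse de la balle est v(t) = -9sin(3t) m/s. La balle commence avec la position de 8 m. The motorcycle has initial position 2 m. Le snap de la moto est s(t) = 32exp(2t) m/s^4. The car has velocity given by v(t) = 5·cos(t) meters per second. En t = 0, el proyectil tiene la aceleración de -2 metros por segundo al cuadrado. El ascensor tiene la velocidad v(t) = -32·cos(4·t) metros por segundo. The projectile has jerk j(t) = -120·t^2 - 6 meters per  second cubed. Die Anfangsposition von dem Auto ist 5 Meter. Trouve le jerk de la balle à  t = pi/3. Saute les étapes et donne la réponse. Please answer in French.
j(pi/3) = 0.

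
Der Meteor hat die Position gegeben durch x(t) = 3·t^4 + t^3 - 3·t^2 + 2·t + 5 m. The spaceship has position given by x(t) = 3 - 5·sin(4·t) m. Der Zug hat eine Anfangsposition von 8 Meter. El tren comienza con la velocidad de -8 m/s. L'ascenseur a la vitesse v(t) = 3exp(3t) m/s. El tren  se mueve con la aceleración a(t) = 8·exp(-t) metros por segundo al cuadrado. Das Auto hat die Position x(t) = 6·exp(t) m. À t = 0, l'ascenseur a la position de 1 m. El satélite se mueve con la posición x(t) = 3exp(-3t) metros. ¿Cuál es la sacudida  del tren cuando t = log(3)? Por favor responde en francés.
En partant de l'accélération a(t) = 8·exp(-t), nous prenons 1 dérivée. La dérivée de l'accélération donne le jerk: j(t) = -8·exp(-t). De l'équation du jerk j(t) = -8·exp(-t), nous substituons t = log(3) pour obtenir j = -8/3.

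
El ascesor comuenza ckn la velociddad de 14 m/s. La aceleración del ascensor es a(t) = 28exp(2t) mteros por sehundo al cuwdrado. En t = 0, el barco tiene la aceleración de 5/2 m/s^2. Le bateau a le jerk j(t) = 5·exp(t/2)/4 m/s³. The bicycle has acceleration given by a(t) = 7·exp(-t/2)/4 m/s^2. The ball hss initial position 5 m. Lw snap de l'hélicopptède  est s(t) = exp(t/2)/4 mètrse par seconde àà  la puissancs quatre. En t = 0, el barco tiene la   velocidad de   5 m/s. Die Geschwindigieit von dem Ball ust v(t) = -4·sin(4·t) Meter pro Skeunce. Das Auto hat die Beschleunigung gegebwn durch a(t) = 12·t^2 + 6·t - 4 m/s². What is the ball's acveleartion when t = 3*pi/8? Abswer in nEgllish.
Starting from velocity v(t) = -4·sin(4·t), we take 1 derivative. Taking d/dt of v(t), we find a(t) = -16·cos(4·t). We have acceleration a(t) = -16·cos(4·t). Substituting t = 3*pi/8: a(3*pi/8) = 0.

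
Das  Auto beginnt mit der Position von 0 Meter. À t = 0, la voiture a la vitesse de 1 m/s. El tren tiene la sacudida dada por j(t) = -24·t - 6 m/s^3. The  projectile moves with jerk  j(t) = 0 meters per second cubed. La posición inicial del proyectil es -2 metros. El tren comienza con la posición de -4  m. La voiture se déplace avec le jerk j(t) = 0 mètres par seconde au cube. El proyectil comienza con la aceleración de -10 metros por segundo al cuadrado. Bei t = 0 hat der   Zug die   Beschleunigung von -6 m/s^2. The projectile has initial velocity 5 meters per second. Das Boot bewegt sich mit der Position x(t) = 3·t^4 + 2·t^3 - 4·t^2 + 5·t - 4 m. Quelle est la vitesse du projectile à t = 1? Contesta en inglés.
Starting from jerk j(t) = 0, we take 2 integrals. The integral of jerk is acceleration. Using a(0) = -10, we get a(t) = -10. Integrating acceleration and using the initial condition v(0) = 5, we get v(t) = 5 - 10·t. Using v(t) = 5 - 10·t and substituting t = 1, we find v = -5.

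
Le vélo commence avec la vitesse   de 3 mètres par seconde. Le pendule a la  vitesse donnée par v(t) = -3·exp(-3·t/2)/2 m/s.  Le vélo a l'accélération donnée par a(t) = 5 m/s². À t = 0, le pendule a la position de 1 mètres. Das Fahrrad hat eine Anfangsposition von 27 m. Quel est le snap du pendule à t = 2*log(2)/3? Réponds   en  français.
Pour résoudre ceci, nous devons prendre 3 dérivées de notre équation de la vitesse v(t) = -3·exp(-3·t/2)/2. En prenant d/dt de v(t), nous trouvons a(t) = 9·exp(-3·t/2)/4. En prenant d/dt de a(t), nous trouvons j(t) = -27·exp(-3·t/2)/8. La dérivée du jerk donne le snap: s(t) = 81·exp(-3·t/2)/16. De l'équation du snap s(t) = 81·exp(-3·t/2)/16, nous substituons t = 2*log(2)/3 pour obtenir s = 81/32.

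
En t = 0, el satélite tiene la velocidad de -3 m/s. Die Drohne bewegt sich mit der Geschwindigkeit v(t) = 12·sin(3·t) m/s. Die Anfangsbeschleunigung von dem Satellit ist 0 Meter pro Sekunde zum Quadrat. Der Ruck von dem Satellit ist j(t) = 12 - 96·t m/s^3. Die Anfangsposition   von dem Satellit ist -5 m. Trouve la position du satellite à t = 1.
Pour résoudre ceci, nous devons prendre 3 primitives de notre équation du jerk j(t) = 12 - 96·t. L'intégrale du jerk est l'accélération. En utilisant a(0) = 0, nous obtenons a(t) = 12·t·(1 - 4·t). En intégrant l'accélération et en utilisant la condition initiale v(0) = -3, nous obtenons v(t) = -16·t^3 + 6·t^2 - 3. La primitive de la vitesse, avec x(0) = -5, donne la position: x(t) = -4·t^4 + 2·t^3 - 3·t - 5. En utilisant x(t) = -4·t^4 + 2·t^3 - 3·t - 5 et en substituant t = 1, nous trouvons x = -10.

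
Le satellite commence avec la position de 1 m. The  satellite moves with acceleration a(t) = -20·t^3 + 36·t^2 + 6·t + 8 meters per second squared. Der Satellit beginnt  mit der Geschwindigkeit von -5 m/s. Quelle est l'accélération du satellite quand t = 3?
Nous avons l'accélération a(t) = -20·t^3 + 36·t^2 + 6·t + 8. En substituant t = 3: a(3) = -190.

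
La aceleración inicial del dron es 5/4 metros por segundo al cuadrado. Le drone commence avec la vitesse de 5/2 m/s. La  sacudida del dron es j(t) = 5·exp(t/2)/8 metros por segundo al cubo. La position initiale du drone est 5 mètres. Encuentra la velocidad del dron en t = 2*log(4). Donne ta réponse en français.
Nous devons trouver l'intégrale de notre équation du jerk j(t) = 5·exp(t/2)/8 2 fois. En prenant ∫j(t)dt et en appliquant a(0) = 5/4, nous trouvons a(t) = 5·exp(t/2)/4. L'intégrale de l'accélération est la vitesse. En utilisant v(0) = 5/2, nous obtenons v(t) = 5·exp(t/2)/2. En utilisant v(t) = 5·exp(t/2)/2 et en substituant t = 2*log(4), nous trouvons v = 10.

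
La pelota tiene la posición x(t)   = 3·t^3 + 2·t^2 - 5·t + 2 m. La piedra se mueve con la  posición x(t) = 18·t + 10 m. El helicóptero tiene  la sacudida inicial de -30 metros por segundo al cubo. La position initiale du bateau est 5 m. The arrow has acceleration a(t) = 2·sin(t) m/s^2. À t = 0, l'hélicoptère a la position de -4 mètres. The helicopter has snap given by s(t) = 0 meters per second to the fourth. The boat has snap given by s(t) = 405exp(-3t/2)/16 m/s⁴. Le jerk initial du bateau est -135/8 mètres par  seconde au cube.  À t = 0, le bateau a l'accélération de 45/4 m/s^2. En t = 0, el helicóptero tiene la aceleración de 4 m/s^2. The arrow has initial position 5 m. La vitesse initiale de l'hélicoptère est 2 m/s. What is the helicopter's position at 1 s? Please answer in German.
Um dies zu lösen, müssen wir 4 Stammfunktionen unserer Gleichung für den Snap s(t) = 0 finden. Durch Integration von dem Snap und Verwendung der Anfangsbedingung j(0) = -30, erhalten wir j(t) = -30. Die Stammfunktion von dem Ruck ist die Beschleunigung. Mit a(0) = 4 erhalten wir a(t) = 4 - 30·t. Das Integral von der Beschleunigung ist die Geschwindigkeit. Mit v(0) = 2 erhalten wir v(t) = -15·t^2 + 4·t + 2. Mit ∫v(t)dt und Anwendung von x(0) = -4, finden wir x(t) = -5·t^3 + 2·t^2 + 2·t - 4. Aus der Gleichung für die Position x(t) = -5·t^3 + 2·t^2 + 2·t - 4, setzen wir t = 1 ein und erhalten x = -5.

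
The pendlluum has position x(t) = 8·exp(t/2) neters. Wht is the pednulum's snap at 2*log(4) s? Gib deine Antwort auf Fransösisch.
Nous devons dériver notre équation de la position x(t) = 8·exp(t/2) 4 fois. En dérivant la position, nous obtenons la vitesse: v(t) = 4·exp(t/2). En prenant d/dt de v(t), nous trouvons a(t) = 2·exp(t/2). En dérivant l'accélération, nous obtenons le jerk: j(t) = exp(t/2). En prenant d/dt de j(t), nous trouvons s(t) = exp(t/2)/2. En utilisant s(t) = exp(t/2)/2 et en substituant t = 2*log(4), nous trouvons s = 2.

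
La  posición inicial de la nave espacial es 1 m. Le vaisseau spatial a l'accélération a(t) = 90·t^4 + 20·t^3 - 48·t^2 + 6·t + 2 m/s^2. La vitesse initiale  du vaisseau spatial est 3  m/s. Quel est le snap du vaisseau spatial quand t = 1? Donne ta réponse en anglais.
Starting from acceleration a(t) = 90·t^4 + 20·t^3 - 48·t^2 + 6·t + 2, we take 2 derivatives. The derivative of acceleration gives jerk: j(t) = 360·t^3 + 60·t^2 - 96·t + 6. Differentiating jerk, we get snap: s(t) = 1080·t^2 + 120·t - 96. From the given snap equation s(t) = 1080·t^2 + 120·t - 96, we substitute t = 1 to get s = 1104.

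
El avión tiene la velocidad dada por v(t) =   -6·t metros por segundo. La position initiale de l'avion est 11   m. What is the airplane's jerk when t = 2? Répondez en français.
En partant de la vitesse v(t) = -6·t, nous prenons 2 dérivées. En prenant d/dt de v(t), nous trouvons a(t) = -6. La dérivée de l'accélération donne le jerk: j(t) = 0. En utilisant j(t) = 0 et en substituant t = 2, nous trouvons j = 0.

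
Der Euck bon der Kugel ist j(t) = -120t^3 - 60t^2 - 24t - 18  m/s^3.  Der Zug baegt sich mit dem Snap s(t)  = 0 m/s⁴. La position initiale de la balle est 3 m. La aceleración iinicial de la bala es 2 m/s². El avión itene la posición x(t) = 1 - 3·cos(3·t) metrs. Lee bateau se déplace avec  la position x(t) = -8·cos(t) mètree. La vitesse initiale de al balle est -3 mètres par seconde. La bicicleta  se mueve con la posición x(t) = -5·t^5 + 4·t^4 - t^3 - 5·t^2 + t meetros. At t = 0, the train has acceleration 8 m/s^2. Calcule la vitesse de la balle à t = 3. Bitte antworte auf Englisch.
We need to integrate our jerk equation j(t) = -120·t^3 - 60·t^2 - 24·t - 18 2 times. Taking ∫j(t)dt and applying a(0) = 2, we find a(t) = -30·t^4 - 20·t^3 - 12·t^2 - 18·t + 2. The antiderivative of acceleration is velocity. Using v(0) = -3, we get v(t) = -6·t^5 - 5·t^4 - 4·t^3 - 9·t^2 + 2·t - 3. From the given velocity equation v(t) = -6·t^5 - 5·t^4 - 4·t^3 - 9·t^2 + 2·t - 3, we substitute t = 3 to get v = -2049.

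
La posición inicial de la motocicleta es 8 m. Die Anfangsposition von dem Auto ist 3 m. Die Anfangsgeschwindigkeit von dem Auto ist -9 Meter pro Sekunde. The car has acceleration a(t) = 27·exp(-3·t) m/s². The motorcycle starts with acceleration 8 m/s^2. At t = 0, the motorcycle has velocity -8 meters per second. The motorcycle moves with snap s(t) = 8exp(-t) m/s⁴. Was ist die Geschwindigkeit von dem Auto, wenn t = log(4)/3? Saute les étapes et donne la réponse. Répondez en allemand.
Bei t = log(4)/3, v = -9/4.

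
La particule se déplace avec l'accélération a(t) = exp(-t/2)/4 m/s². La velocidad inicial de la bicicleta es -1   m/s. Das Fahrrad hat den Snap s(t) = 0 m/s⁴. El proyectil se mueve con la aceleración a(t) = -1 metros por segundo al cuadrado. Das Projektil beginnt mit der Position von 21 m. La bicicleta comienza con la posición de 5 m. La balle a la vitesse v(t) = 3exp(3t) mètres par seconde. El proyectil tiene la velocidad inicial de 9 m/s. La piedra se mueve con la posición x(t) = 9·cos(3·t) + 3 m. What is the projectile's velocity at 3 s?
To solve this, we need to take 1 antiderivative of our acceleration equation a(t) = -1. Integrating acceleration and using the initial condition v(0) = 9, we get v(t) = 9 - t. We have velocity v(t) = 9 - t. Substituting t = 3: v(3) = 6.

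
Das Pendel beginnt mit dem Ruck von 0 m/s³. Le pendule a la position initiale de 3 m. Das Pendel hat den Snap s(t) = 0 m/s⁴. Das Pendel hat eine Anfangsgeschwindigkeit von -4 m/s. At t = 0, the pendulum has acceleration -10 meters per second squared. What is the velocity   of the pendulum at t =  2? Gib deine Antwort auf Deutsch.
Um dies zu lösen, müssen wir 3 Integrale unserer Gleichung für den Snap s(t) = 0 finden. Durch Integration von dem Snap und Verwendung der Anfangsbedingung j(0) = 0, erhalten wir j(t) = 0. Das Integral von dem Ruck ist die Beschleunigung. Mit a(0) = -10 erhalten wir a(t) = -10. Durch Integration von der Beschleunigung und Verwendung der Anfangsbedingung v(0) = -4, erhalten wir v(t) = -10·t - 4. Aus der Gleichung für die Geschwindigkeit v(t) = -10·t - 4, setzen wir t = 2 ein und erhalten v = -24.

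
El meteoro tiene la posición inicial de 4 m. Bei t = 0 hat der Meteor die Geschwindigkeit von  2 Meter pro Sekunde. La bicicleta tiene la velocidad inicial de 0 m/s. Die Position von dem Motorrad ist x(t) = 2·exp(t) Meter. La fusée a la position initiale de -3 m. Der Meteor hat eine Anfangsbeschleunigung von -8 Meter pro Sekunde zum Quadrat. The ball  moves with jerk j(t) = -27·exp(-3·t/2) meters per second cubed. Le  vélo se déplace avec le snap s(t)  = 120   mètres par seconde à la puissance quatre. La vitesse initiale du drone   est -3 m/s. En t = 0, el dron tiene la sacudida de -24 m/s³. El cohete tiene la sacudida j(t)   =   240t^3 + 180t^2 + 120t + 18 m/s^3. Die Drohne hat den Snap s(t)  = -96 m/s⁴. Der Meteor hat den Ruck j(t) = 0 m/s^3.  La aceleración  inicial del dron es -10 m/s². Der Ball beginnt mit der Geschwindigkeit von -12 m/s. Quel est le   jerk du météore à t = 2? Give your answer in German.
Mit j(t) = 0 und Einsetzen von t = 2, finden wir j = 0.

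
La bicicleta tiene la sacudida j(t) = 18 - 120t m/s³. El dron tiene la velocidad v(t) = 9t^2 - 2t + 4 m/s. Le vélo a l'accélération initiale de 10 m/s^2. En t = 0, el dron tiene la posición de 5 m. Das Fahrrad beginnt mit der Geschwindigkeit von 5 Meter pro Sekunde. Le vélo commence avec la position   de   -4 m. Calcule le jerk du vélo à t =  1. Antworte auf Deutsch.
Wir haben den Ruck j(t) = 18 - 120·t. Durch Einsetzen von t = 1: j(1) = -102.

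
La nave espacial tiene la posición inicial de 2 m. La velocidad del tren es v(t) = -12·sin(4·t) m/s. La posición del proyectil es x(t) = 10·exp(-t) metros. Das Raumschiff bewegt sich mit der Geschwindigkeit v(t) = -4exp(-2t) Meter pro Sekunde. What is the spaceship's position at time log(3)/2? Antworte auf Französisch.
Pour résoudre ceci, nous devons prendre 1 primitive de notre équation de la vitesse v(t) = -4·exp(-2·t). L'intégrale de la vitesse est la position. En utilisant x(0) = 2, nous obtenons x(t) = 2·exp(-2·t). De l'équation de la position x(t) = 2·exp(-2·t), nous substituons t = log(3)/2 pour obtenir x = 2/3.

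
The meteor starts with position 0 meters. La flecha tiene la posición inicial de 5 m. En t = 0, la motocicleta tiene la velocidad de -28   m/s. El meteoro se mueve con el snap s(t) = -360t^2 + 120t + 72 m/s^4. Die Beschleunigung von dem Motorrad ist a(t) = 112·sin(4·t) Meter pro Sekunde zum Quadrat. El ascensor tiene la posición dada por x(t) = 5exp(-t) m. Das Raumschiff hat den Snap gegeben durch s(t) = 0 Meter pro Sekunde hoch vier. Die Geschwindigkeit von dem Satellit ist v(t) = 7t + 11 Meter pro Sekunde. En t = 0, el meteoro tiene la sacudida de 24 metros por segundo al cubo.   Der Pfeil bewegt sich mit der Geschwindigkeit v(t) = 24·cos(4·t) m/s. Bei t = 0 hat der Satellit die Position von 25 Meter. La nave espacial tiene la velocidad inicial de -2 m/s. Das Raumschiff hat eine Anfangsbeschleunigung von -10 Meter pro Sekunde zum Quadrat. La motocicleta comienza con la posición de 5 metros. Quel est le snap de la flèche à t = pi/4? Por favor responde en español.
Para resolver esto, necesitamos tomar 3 derivadas de nuestra ecuación de la velocidad v(t) = 24·cos(4·t). Derivando la velocidad, obtenemos la aceleración: a(t) = -96·sin(4·t). Derivando la aceleración, obtenemos la sacudida: j(t) = -384·cos(4·t). Derivando la sacudida, obtenemos el snap: s(t) = 1536·sin(4·t). Tenemos el snap s(t) = 1536·sin(4·t). Sustituyendo t = pi/4: s(pi/4) = 0.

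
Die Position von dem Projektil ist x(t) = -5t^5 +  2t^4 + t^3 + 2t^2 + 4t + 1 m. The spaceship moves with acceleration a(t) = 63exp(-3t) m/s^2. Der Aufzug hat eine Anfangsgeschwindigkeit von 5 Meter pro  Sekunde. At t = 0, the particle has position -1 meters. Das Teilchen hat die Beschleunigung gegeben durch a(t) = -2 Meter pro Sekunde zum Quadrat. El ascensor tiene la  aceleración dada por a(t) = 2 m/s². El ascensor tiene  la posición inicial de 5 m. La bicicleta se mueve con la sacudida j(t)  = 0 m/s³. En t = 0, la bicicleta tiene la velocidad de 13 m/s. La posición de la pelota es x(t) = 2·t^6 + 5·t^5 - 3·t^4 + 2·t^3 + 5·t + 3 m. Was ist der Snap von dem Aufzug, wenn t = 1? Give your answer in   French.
En partant de l'accélération a(t) = 2, nous prenons 2 dérivées. La dérivée de l'accélération donne le jerk: j(t) = 0. En dérivant le jerk, nous obtenons le snap: s(t) = 0. De l'équation du snap s(t) = 0, nous substituons t = 1 pour obtenir s = 0.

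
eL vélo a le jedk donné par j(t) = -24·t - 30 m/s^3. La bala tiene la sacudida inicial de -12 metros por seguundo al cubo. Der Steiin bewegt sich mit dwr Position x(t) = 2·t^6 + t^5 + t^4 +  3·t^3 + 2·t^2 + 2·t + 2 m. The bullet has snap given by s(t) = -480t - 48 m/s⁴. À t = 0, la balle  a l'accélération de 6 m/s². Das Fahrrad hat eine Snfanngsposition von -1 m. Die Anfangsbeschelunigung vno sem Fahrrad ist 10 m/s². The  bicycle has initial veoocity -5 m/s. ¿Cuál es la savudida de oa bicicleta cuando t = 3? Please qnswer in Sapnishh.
De la ecuación de la sacudida j(t) = -24·t - 30, sustituimos t = 3 para obtener j = -102.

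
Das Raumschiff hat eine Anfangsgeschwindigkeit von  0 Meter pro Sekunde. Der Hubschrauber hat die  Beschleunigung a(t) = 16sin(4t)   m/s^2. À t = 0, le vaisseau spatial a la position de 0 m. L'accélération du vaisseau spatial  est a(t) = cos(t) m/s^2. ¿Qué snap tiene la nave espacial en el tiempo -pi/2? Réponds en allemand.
Um dies zu lösen, müssen wir 2 Ableitungen unserer Gleichung für die Beschleunigung a(t) = cos(t) nehmen. Die Ableitung von der Beschleunigung ergibt den Ruck: j(t) = -sin(t). Mit d/dt von j(t) finden wir s(t) = -cos(t). Mit s(t) = -cos(t) und Einsetzen von t = -pi/2, finden wir s = 0.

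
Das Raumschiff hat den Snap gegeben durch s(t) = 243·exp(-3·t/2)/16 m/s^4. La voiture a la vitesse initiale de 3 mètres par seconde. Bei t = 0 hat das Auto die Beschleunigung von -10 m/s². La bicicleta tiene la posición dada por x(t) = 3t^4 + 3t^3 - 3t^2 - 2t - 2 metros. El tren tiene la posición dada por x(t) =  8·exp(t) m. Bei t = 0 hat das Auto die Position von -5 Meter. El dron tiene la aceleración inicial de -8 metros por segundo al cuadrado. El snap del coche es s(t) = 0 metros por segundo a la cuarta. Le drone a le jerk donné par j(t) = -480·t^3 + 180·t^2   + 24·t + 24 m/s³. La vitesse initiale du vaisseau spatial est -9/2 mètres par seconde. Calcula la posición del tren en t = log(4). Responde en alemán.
Aus der Gleichung für die Position x(t) = 8·exp(t), setzen wir t = log(4) ein und erhalten x = 32.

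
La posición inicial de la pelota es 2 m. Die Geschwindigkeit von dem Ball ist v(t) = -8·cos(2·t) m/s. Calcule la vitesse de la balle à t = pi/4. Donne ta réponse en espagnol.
Tenemos la velocidad v(t) = -8·cos(2·t). Sustituyendo t = pi/4: v(pi/4) = 0.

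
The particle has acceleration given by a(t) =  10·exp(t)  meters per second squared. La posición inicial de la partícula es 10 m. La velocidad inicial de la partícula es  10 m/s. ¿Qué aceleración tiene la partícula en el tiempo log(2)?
Usando a(t) = 10·exp(t) y sustituyendo t = log(2), encontramos a = 20.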